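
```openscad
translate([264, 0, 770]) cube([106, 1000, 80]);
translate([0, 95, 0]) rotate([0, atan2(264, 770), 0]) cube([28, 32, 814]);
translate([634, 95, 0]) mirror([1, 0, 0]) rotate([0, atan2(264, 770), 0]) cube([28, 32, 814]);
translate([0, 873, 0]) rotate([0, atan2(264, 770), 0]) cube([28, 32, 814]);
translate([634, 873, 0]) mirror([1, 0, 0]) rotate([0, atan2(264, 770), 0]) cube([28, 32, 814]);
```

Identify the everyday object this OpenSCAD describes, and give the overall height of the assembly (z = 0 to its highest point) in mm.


A sawhorse. The overall height is 850 mm.

A beam across two mirrored pairs of raked legs — a sawhorse. The beam's underside is at z = 770 (matching the legs' vertical rise in atan2(264, 770)) and the beam is 80 mm tall, so its top is at 770 + 80 = 850 mm. The raked legs top out at the beam's underside, so that is the highest point.


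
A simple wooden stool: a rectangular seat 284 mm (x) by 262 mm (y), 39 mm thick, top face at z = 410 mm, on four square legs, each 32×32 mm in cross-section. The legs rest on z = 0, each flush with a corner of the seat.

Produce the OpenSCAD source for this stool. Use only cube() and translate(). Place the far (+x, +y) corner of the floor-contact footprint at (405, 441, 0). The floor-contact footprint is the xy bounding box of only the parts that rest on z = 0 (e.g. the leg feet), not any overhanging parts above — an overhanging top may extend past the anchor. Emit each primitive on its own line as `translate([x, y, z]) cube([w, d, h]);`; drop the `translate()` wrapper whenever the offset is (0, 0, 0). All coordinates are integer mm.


translate([121, 179, 371]) cube([284, 262, 39]);
translate([121, 179, 0]) cube([32, 32, 371]);
translate([373, 179, 0]) cube([32, 32, 371]);
translate([121, 409, 0]) cube([32, 32, 371]);
translate([373, 409, 0]) cube([32, 32, 371]);


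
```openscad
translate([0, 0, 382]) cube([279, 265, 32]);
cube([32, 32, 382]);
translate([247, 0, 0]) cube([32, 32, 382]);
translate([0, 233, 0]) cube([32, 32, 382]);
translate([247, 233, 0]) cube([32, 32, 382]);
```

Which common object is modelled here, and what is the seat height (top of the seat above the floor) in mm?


A stool. The seat height is 414 mm.

A 279×265×32 slab at z = 382 on four corner posts — a stool. The seat top is 382 + 32 = 414 mm.


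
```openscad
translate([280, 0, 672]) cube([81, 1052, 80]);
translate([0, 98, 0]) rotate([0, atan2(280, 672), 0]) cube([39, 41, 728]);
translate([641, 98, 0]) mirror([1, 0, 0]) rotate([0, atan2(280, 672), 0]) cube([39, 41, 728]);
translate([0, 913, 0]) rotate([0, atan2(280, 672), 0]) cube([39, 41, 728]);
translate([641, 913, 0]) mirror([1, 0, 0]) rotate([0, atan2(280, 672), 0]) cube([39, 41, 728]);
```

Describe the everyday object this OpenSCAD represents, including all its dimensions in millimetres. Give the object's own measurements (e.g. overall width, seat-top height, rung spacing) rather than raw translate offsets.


A sawhorse. A 81×1052×80 mm beam (x, y, z) sits on two A-frame leg pairs. Each pair is two raked legs of 39×41 mm section (41 mm along y) splaying symmetrically in x. Each leg rises 672 mm vertically over 280 mm of horizontal reach and is 728 mm long along its own axis. Every leg's outer bottom edge rests on the floor and its outer top edge meets a bottom edge of the beam — the left legs (tilting toward +x) meet the beam's −x bottom edge, the right legs (their mirror images, tilting toward −x) meet its +x bottom edge — so the leg tops tuck under the beam, the beam's underside is 672 mm above the floor, and the feet are 641 mm apart outside-to-outside with the beam centred between them. The two leg pairs are set in 98 mm from either end of the beam.


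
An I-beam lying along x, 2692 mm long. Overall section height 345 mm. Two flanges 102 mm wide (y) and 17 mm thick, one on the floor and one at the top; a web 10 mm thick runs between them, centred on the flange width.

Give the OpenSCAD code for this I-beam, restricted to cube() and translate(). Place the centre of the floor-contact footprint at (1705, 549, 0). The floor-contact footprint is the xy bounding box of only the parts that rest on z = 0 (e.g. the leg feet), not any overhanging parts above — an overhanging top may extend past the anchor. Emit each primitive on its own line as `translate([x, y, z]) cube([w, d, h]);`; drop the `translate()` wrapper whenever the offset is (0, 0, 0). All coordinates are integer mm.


translate([359, 498, 0]) cube([2692, 102, 17]);
translate([359, 544, 17]) cube([2692, 10, 311]);
translate([359, 498, 328]) cube([2692, 102, 17]);


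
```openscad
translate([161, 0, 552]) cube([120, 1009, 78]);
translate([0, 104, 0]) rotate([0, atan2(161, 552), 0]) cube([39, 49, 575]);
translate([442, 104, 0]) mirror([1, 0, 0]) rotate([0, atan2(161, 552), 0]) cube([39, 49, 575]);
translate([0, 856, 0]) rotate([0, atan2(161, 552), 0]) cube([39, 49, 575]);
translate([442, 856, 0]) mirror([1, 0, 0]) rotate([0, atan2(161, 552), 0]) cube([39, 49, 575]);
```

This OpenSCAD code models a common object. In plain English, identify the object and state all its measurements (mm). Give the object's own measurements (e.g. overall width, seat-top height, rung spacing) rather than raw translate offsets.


A sawhorse. A 120×1009×78 mm beam (x, y, z) sits on two A-frame leg pairs. Each pair is two raked legs of 39×49 mm section (49 mm along y) splaying symmetrically in x. Each leg rises 552 mm vertically over 161 mm of horizontal reach and is 575 mm long along its own axis. Every leg's outer bottom edge rests on the floor and its outer top edge meets a bottom edge of the beam — the left legs (tilting toward +x) meet the beam's −x bottom edge, the right legs (their mirror images, tilting toward −x) meet its +x bottom edge — so the leg tops tuck under the beam, the beam's underside is 552 mm above the floor, and the feet are 442 mm apart outside-to-outside with the beam centred between them. The two leg pairs are set in 104 mm from either end of the beam.


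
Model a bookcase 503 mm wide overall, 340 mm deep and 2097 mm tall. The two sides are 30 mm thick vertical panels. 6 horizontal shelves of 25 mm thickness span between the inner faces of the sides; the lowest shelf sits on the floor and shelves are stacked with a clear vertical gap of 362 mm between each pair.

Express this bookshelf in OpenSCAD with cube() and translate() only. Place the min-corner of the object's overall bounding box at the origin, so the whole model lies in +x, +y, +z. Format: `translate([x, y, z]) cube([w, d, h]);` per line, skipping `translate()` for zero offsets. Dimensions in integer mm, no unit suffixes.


cube([30, 340, 2097]);
translate([473, 0, 0]) cube([30, 340, 2097]);
translate([30, 0, 0]) cube([443, 340, 25]);
translate([30, 0, 387]) cube([443, 340, 25]);
translate([30, 0, 774]) cube([443, 340, 25]);
translate([30, 0, 1161]) cube([443, 340, 25]);
translate([30, 0, 1548]) cube([443, 340, 25]);
translate([30, 0, 1935]) cube([443, 340, 25]);


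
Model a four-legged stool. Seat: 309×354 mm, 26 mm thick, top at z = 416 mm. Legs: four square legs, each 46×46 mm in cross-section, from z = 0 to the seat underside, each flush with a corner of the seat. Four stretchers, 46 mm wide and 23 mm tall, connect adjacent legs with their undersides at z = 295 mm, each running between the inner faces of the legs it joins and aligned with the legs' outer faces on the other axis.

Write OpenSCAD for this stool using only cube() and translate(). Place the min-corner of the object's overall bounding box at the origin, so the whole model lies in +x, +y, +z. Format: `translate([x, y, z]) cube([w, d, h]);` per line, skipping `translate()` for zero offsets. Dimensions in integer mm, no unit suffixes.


translate([0, 0, 390]) cube([309, 354, 26]);
cube([46, 46, 390]);
translate([263, 0, 0]) cube([46, 46, 390]);
translate([0, 308, 0]) cube([46, 46, 390]);
translate([263, 308, 0]) cube([46, 46, 390]);
translate([46, 0, 295]) cube([217, 46, 23]);
translate([46, 308, 295]) cube([217, 46, 23]);
translate([0, 46, 295]) cube([46, 262, 23]);
translate([263, 46, 295]) cube([46, 262, 23]);


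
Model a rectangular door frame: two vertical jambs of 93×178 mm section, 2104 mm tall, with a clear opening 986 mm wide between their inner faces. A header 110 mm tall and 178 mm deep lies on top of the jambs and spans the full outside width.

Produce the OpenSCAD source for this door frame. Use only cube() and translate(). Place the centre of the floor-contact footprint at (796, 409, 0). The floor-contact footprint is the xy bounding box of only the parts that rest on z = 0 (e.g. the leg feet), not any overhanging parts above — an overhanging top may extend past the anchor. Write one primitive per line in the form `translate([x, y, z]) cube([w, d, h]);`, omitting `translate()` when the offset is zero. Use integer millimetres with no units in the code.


translate([210, 320, 0]) cube([93, 178, 2104]);
translate([1289, 320, 0]) cube([93, 178, 2104]);
translate([210, 320, 2104]) cube([1172, 178, 110]);


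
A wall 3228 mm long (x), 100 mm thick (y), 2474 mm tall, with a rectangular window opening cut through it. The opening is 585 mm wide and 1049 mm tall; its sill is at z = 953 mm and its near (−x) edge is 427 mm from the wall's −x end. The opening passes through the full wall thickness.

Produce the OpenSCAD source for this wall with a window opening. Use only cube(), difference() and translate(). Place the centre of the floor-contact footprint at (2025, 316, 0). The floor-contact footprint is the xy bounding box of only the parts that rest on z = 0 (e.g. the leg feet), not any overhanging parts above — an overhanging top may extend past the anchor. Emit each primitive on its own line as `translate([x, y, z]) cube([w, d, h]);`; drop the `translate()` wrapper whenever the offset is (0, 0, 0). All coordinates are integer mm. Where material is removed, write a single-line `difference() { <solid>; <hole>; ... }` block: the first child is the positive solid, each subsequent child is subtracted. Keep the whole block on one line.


difference() { translate([411, 266, 0]) cube([3228, 100, 2474]); translate([838, 266, 953]) cube([585, 100, 1049]); }


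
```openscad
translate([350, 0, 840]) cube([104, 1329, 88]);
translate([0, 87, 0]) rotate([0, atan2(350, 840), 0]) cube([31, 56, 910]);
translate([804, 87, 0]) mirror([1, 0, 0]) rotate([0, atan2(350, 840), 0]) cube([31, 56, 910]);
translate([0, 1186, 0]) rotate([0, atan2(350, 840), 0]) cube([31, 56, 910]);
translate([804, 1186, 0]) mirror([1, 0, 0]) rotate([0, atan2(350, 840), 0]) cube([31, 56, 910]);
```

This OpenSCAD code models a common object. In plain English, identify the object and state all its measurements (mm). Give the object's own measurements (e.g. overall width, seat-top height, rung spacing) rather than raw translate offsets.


A sawhorse. A 104×1329×88 mm beam (x, y, z) sits on two A-frame leg pairs. Each pair is two raked legs of 31×56 mm section (56 mm along y) splaying symmetrically in x. Each leg rises 840 mm vertically over 350 mm of horizontal reach and is 910 mm long along its own axis. Every leg's outer bottom edge rests on the floor and its outer top edge meets a bottom edge of the beam — the left legs (tilting toward +x) meet the beam's −x bottom edge, the right legs (their mirror images, tilting toward −x) meet its +x bottom edge — so the leg tops tuck under the beam, the beam's underside is 840 mm above the floor, and the feet are 804 mm apart outside-to-outside with the beam centred between them. The two leg pairs are set in 87 mm from either end of the beam.


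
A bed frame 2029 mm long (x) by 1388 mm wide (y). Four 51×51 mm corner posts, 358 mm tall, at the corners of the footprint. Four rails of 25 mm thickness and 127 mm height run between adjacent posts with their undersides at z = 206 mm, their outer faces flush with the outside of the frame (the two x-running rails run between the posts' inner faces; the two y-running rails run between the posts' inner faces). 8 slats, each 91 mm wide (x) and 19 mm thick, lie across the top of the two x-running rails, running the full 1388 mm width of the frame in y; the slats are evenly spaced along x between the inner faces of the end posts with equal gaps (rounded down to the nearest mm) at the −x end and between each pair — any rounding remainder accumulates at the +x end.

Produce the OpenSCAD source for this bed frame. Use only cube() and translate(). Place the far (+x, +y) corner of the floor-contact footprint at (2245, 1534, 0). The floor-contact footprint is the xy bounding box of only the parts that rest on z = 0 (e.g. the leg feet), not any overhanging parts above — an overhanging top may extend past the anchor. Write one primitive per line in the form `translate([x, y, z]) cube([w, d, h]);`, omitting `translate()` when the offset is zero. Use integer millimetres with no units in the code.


translate([216, 146, 0]) cube([51, 51, 358]);
translate([216, 1483, 0]) cube([51, 51, 358]);
translate([2194, 146, 0]) cube([51, 51, 358]);
translate([2194, 1483, 0]) cube([51, 51, 358]);
translate([267, 146, 206]) cube([1927, 25, 127]);
translate([267, 1509, 206]) cube([1927, 25, 127]);
translate([216, 197, 206]) cube([25, 1286, 127]);
translate([2220, 197, 206]) cube([25, 1286, 127]);
translate([400, 146, 333]) cube([91, 1388, 19]);
translate([624, 146, 333]) cube([91, 1388, 19]);
translate([848, 146, 333]) cube([91, 1388, 19]);
translate([1072, 146, 333]) cube([91, 1388, 19]);
translate([1296, 146, 333]) cube([91, 1388, 19]);
translate([1520, 146, 333]) cube([91, 1388, 19]);
translate([1744, 146, 333]) cube([91, 1388, 19]);
translate([1968, 146, 333]) cube([91, 1388, 19]);


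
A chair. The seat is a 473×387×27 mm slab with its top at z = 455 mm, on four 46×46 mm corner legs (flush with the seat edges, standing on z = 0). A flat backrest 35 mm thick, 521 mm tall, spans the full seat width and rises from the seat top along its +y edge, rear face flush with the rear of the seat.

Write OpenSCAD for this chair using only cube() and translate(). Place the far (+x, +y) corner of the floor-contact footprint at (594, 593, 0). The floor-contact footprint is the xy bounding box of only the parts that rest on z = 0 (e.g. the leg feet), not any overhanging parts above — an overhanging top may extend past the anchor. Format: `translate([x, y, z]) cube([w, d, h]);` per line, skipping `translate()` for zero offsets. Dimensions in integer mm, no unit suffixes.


// leg_h = 455 - 27 = 428
translate([121, 206, 428]) cube([473, 387, 27]);
translate([121, 206, 0]) cube([46, 46, 428]);
translate([548, 206, 0]) cube([46, 46, 428]);
translate([121, 547, 0]) cube([46, 46, 428]);
translate([548, 547, 0]) cube([46, 46, 428]);
translate([121, 558, 455]) cube([473, 35, 521]);


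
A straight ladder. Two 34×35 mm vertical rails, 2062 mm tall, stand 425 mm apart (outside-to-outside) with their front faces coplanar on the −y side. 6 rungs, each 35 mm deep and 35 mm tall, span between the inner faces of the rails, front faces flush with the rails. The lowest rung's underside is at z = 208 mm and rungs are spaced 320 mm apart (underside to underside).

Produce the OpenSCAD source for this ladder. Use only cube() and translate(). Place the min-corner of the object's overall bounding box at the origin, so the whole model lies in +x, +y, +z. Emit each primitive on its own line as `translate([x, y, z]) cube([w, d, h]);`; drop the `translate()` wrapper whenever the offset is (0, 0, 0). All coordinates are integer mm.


cube([34, 35, 2062]);
translate([391, 0, 0]) cube([34, 35, 2062]);
translate([34, 0, 208]) cube([357, 35, 35]);
translate([34, 0, 528]) cube([357, 35, 35]);
translate([34, 0, 848]) cube([357, 35, 35]);
translate([34, 0, 1168]) cube([357, 35, 35]);
translate([34, 0, 1488]) cube([357, 35, 35]);
translate([34, 0, 1808]) cube([357, 35, 35]);


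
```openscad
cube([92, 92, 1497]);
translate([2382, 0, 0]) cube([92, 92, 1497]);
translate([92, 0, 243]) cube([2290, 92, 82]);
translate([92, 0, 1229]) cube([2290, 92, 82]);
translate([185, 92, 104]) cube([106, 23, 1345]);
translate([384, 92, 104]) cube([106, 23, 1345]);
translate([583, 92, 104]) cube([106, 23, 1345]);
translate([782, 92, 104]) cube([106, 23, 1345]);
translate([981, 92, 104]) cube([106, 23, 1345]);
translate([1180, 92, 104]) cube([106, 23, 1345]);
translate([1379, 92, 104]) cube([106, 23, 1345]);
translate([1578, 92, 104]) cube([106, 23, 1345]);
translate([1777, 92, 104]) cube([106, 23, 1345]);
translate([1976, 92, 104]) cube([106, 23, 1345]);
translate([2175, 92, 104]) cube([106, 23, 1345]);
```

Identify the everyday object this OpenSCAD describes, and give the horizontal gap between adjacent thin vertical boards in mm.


A fence section. The picket gap is 93 mm.

Two posts, two rails, 11 pickets — a fence section. Span 2290 mm holds 11 pickets of 106 mm with 12 equal gaps: ⌊(2290 − 11·106) / 12⌋ = 93 mm.


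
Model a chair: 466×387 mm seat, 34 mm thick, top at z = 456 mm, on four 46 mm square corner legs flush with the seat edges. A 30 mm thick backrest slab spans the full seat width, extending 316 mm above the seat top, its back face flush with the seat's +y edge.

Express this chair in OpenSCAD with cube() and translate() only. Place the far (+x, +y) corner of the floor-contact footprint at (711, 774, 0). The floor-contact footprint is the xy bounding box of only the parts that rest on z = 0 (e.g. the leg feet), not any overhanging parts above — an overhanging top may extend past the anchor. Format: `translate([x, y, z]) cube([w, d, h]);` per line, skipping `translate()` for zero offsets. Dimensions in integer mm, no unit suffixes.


// leg_h = 456 - 34 = 422
translate([245, 387, 422]) cube([466, 387, 34]);
translate([245, 387, 0]) cube([46, 46, 422]);
translate([665, 387, 0]) cube([46, 46, 422]);
translate([245, 728, 0]) cube([46, 46, 422]);
translate([665, 728, 0]) cube([46, 46, 422]);
translate([245, 744, 456]) cube([466, 30, 316]);


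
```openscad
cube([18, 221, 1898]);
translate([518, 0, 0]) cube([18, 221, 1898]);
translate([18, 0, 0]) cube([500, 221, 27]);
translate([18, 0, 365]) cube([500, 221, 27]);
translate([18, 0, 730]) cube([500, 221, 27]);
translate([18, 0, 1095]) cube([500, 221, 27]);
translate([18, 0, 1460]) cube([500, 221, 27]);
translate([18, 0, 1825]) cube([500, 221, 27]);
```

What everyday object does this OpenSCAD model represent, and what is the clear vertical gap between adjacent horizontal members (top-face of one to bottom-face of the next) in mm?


A bookshelf. The clear shelf gap is 338 mm.

Two tall side panels with 6 horizontal boards between them — a bookshelf. The first two shelf undersides are at z = 0 and z = 365; with shelf thickness 27, the clear gap is 365 − 0 − 27 = 338 mm.


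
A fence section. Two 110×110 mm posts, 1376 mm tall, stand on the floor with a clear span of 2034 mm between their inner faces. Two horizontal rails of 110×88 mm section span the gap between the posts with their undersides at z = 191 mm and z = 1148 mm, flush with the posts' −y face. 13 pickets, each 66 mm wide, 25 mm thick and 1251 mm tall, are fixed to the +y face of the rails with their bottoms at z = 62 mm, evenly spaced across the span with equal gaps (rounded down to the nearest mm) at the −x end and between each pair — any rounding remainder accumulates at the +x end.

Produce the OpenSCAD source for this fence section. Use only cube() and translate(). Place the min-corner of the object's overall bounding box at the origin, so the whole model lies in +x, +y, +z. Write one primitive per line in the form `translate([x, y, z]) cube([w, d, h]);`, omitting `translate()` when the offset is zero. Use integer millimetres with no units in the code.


cube([110, 110, 1376]);
translate([2144, 0, 0]) cube([110, 110, 1376]);
translate([110, 0, 191]) cube([2034, 110, 88]);
translate([110, 0, 1148]) cube([2034, 110, 88]);
translate([194, 110, 62]) cube([66, 25, 1251]);
translate([344, 110, 62]) cube([66, 25, 1251]);
translate([494, 110, 62]) cube([66, 25, 1251]);
translate([644, 110, 62]) cube([66, 25, 1251]);
translate([794, 110, 62]) cube([66, 25, 1251]);
translate([944, 110, 62]) cube([66, 25, 1251]);
translate([1094, 110, 62]) cube([66, 25, 1251]);
translate([1244, 110, 62]) cube([66, 25, 1251]);
translate([1394, 110, 62]) cube([66, 25, 1251]);
translate([1544, 110, 62]) cube([66, 25, 1251]);
translate([1694, 110, 62]) cube([66, 25, 1251]);
translate([1844, 110, 62]) cube([66, 25, 1251]);
translate([1994, 110, 62]) cube([66, 25, 1251]);


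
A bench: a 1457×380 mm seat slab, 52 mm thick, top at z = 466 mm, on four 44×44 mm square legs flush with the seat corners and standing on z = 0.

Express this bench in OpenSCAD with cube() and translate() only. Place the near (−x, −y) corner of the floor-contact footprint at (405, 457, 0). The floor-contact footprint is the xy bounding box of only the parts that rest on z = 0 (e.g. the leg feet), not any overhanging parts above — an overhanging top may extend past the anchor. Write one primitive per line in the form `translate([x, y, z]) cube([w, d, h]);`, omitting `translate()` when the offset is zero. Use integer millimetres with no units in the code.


translate([405, 457, 414]) cube([1457, 380, 52]);
translate([405, 457, 0]) cube([44, 44, 414]);
translate([405, 793, 0]) cube([44, 44, 414]);
translate([1818, 457, 0]) cube([44, 44, 414]);
translate([1818, 793, 0]) cube([44, 44, 414]);


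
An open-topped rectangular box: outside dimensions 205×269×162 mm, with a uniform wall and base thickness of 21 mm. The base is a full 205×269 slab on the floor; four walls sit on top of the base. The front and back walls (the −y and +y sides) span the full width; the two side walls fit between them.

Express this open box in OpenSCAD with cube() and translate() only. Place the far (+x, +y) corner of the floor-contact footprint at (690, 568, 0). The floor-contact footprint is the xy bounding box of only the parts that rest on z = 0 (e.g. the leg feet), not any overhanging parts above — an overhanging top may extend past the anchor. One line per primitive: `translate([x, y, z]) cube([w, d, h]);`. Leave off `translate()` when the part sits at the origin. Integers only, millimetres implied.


translate([485, 299, 0]) cube([205, 269, 21]);
translate([485, 299, 21]) cube([205, 21, 141]);
translate([485, 547, 21]) cube([205, 21, 141]);
translate([485, 320, 21]) cube([21, 227, 141]);
translate([669, 320, 21]) cube([21, 227, 141]);


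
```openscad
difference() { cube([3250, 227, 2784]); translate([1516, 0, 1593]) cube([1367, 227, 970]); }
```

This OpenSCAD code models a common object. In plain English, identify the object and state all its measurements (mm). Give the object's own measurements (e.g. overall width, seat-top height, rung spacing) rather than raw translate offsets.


A wall 3250 mm long (x), 227 mm thick (y), 2784 mm tall, with a rectangular window opening cut through it. The opening is 1367 mm wide and 970 mm tall; its sill is at z = 1593 mm and its near (−x) edge is 1516 mm from the wall's −x end. The opening passes through the full wall thickness.


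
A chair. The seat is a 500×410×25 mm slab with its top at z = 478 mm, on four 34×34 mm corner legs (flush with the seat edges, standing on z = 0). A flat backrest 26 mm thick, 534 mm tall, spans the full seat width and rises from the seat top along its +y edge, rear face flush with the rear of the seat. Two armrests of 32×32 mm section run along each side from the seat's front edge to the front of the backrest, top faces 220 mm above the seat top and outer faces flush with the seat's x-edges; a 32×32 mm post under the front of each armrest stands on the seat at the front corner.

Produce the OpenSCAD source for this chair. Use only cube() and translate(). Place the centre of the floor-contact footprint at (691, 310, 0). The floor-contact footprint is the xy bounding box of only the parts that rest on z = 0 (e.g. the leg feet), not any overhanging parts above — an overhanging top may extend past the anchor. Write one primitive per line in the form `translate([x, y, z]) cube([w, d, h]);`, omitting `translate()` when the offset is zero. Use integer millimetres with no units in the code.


translate([441, 105, 453]) cube([500, 410, 25]);
translate([441, 105, 0]) cube([34, 34, 453]);
translate([907, 105, 0]) cube([34, 34, 453]);
translate([441, 481, 0]) cube([34, 34, 453]);
translate([907, 481, 0]) cube([34, 34, 453]);
translate([441, 489, 478]) cube([500, 26, 534]);
translate([441, 105, 666]) cube([32, 384, 32]);
translate([909, 105, 666]) cube([32, 384, 32]);
translate([441, 105, 478]) cube([32, 32, 188]);
translate([909, 105, 478]) cube([32, 32, 188]);


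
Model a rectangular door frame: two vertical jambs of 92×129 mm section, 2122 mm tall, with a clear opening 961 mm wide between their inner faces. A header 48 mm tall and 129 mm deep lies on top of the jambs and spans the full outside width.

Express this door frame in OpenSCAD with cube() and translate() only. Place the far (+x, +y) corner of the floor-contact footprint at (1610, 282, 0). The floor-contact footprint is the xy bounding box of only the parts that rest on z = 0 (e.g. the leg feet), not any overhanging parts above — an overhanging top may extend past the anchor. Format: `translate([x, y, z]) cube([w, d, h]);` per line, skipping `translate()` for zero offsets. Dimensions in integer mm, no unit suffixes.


translate([465, 153, 0]) cube([92, 129, 2122]);
translate([1518, 153, 0]) cube([92, 129, 2122]);
translate([465, 153, 2122]) cube([1145, 129, 48]);


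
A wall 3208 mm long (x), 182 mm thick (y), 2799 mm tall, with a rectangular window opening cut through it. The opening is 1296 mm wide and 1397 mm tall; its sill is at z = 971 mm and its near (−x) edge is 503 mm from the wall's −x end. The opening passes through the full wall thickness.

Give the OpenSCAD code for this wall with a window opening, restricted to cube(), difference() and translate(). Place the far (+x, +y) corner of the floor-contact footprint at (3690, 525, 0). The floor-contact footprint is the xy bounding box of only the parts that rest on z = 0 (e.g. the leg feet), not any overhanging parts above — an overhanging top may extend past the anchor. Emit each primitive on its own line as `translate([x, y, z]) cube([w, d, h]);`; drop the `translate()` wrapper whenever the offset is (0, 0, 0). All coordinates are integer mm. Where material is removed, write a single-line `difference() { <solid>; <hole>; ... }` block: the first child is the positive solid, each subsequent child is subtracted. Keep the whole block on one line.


difference() { translate([482, 343, 0]) cube([3208, 182, 2799]); translate([985, 343, 971]) cube([1296, 182, 1397]); }


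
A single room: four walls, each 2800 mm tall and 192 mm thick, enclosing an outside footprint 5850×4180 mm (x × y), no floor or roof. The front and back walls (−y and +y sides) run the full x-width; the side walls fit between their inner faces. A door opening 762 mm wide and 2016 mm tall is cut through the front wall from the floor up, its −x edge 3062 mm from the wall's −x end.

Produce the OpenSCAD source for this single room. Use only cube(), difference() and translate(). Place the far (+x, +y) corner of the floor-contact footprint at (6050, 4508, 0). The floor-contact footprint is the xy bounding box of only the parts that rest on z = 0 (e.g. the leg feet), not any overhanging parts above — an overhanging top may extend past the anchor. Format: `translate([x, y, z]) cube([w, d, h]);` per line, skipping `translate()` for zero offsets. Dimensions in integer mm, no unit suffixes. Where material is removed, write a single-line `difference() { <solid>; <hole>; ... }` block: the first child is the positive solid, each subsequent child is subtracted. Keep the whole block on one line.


difference() { translate([200, 328, 0]) cube([5850, 192, 2800]); translate([3262, 328, 0]) cube([762, 192, 2016]); }
translate([200, 4316, 0]) cube([5850, 192, 2800]);
translate([200, 520, 0]) cube([192, 3796, 2800]);
translate([5858, 520, 0]) cube([192, 3796, 2800]);


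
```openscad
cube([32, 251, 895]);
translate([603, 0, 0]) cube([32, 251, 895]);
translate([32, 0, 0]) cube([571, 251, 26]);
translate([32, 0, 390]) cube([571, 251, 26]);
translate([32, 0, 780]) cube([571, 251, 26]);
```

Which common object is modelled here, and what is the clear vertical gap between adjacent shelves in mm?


A bookshelf. The clear shelf gap is 364 mm.

Two tall side panels with 3 horizontal boards between them — a bookshelf. The first two shelf undersides are at z = 0 and z = 390; with shelf thickness 26, the clear gap is 390 − 0 − 26 = 364 mm.


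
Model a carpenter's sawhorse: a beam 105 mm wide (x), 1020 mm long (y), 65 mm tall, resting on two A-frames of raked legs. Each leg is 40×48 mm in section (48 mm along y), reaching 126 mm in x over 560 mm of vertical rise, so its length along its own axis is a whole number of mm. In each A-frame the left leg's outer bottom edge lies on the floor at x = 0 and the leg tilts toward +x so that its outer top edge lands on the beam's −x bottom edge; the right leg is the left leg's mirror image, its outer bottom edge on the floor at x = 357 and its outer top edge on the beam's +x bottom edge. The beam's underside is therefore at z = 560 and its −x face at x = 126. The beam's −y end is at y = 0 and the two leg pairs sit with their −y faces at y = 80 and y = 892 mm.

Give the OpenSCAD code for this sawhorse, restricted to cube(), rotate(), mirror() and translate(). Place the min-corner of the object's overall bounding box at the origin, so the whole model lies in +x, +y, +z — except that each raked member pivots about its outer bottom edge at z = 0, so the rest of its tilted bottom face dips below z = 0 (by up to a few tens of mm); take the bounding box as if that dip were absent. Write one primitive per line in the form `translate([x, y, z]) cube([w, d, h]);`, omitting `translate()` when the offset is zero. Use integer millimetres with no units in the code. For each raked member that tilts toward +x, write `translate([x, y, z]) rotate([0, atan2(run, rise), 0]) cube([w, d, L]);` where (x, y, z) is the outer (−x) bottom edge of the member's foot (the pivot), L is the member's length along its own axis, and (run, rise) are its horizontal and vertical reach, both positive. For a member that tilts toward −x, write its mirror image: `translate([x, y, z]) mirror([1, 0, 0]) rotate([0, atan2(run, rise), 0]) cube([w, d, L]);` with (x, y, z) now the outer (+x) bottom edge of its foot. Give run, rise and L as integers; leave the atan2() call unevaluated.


translate([126, 0, 560]) cube([105, 1020, 65]);
translate([0, 80, 0]) rotate([0, atan2(126, 560), 0]) cube([40, 48, 574]);
translate([357, 80, 0]) mirror([1, 0, 0]) rotate([0, atan2(126, 560), 0]) cube([40, 48, 574]);
translate([0, 892, 0]) rotate([0, atan2(126, 560), 0]) cube([40, 48, 574]);
translate([357, 892, 0]) mirror([1, 0, 0]) rotate([0, atan2(126, 560), 0]) cube([40, 48, 574]);


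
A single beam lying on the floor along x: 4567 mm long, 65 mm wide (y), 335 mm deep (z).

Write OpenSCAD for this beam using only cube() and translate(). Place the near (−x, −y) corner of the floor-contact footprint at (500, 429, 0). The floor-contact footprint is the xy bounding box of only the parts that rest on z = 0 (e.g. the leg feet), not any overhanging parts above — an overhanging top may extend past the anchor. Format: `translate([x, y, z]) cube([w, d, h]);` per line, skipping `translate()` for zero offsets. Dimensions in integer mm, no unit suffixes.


translate([500, 429, 0]) cube([4567, 65, 335]);


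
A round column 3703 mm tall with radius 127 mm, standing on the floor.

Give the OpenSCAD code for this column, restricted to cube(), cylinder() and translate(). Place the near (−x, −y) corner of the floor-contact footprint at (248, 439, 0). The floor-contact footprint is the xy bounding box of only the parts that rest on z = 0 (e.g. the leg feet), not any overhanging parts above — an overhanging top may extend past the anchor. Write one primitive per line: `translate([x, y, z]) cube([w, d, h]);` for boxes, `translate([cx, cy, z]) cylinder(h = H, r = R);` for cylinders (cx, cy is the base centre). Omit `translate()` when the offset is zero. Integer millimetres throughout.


translate([375, 566, 0]) cylinder(h = 3703, r = 127);


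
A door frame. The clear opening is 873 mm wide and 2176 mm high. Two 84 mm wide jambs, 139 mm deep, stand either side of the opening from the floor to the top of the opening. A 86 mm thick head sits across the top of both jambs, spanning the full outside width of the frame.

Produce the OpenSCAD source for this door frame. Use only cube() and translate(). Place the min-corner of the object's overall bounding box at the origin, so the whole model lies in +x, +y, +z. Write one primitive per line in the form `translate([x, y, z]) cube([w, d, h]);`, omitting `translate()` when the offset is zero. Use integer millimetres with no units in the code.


cube([84, 139, 2176]);
translate([957, 0, 0]) cube([84, 139, 2176]);
translate([0, 0, 2176]) cube([1041, 139, 86]);


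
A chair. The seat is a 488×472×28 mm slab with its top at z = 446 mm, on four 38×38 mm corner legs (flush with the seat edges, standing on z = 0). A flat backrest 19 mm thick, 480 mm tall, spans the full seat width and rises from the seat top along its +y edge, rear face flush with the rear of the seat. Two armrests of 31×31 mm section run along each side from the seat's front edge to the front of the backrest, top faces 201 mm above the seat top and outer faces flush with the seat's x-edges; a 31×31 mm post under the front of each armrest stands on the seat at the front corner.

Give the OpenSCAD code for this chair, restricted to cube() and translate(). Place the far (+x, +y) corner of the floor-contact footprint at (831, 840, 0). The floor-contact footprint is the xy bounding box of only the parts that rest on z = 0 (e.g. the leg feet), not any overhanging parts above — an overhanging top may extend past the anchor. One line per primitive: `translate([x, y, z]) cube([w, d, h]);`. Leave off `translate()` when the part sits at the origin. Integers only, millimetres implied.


translate([343, 368, 418]) cube([488, 472, 28]);
translate([343, 368, 0]) cube([38, 38, 418]);
translate([793, 368, 0]) cube([38, 38, 418]);
translate([343, 802, 0]) cube([38, 38, 418]);
translate([793, 802, 0]) cube([38, 38, 418]);
translate([343, 821, 446]) cube([488, 19, 480]);
translate([343, 368, 616]) cube([31, 453, 31]);
translate([800, 368, 616]) cube([31, 453, 31]);
translate([343, 368, 446]) cube([31, 31, 170]);
translate([800, 368, 446]) cube([31, 31, 170]);


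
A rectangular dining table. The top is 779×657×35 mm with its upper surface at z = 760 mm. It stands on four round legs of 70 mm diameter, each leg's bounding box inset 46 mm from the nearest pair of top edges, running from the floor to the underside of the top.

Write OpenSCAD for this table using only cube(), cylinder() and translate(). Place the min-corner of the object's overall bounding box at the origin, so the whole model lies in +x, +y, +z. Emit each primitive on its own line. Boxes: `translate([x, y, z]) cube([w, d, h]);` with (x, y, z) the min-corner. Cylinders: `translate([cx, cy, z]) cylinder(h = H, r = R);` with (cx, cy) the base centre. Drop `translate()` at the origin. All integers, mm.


translate([0, 0, 725]) cube([779, 657, 35]);
translate([81, 81, 0]) cylinder(h = 725, r = 35);
translate([698, 81, 0]) cylinder(h = 725, r = 35);
translate([81, 576, 0]) cylinder(h = 725, r = 35);
translate([698, 576, 0]) cylinder(h = 725, r = 35);


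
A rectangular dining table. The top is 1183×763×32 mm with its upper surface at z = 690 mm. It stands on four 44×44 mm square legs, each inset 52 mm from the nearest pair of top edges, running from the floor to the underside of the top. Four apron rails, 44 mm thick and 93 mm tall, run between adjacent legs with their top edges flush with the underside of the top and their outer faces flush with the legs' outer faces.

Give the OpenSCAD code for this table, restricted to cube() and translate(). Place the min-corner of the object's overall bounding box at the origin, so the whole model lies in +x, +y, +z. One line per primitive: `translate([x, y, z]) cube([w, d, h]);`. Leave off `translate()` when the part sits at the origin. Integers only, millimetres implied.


translate([0, 0, 658]) cube([1183, 763, 32]);
translate([52, 52, 0]) cube([44, 44, 658]);
translate([1087, 52, 0]) cube([44, 44, 658]);
translate([52, 667, 0]) cube([44, 44, 658]);
translate([1087, 667, 0]) cube([44, 44, 658]);
translate([96, 52, 565]) cube([991, 44, 93]);
translate([96, 667, 565]) cube([991, 44, 93]);
translate([52, 96, 565]) cube([44, 571, 93]);
translate([1087, 96, 565]) cube([44, 571, 93]);


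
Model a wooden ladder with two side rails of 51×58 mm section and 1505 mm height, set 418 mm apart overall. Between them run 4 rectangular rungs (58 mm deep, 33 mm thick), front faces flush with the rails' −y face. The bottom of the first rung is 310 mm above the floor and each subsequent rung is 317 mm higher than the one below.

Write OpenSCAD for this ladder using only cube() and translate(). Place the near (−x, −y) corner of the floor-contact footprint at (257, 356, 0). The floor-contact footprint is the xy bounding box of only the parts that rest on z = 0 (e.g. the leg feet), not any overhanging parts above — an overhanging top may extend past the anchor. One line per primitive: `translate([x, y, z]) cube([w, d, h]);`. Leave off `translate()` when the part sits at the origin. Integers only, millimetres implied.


translate([257, 356, 0]) cube([51, 58, 1505]);
translate([624, 356, 0]) cube([51, 58, 1505]);
translate([308, 356, 310]) cube([316, 58, 33]);
translate([308, 356, 627]) cube([316, 58, 33]);
translate([308, 356, 944]) cube([316, 58, 33]);
translate([308, 356, 1261]) cube([316, 58, 33]);


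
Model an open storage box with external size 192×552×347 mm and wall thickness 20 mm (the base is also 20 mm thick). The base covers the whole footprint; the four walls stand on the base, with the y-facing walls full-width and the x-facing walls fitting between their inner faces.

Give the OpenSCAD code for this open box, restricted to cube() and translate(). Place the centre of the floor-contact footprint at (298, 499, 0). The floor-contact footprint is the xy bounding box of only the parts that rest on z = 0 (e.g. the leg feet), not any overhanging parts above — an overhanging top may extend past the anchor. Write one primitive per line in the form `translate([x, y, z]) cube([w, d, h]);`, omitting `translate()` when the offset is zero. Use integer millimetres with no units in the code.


translate([202, 223, 0]) cube([192, 552, 20]);
translate([202, 223, 20]) cube([192, 20, 327]);
translate([202, 755, 20]) cube([192, 20, 327]);
translate([202, 243, 20]) cube([20, 512, 327]);
translate([374, 243, 20]) cube([20, 512, 327]);


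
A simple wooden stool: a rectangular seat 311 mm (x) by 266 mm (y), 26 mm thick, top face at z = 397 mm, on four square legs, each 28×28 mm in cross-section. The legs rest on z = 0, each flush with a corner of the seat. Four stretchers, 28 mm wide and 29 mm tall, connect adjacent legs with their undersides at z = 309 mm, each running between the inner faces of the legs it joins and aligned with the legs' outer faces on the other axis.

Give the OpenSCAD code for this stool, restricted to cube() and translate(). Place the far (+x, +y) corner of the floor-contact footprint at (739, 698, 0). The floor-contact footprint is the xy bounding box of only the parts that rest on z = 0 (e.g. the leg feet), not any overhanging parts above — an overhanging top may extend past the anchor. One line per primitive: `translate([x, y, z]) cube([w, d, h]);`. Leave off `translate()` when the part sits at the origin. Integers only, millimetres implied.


translate([428, 432, 371]) cube([311, 266, 26]);
translate([428, 432, 0]) cube([28, 28, 371]);
translate([711, 432, 0]) cube([28, 28, 371]);
translate([428, 670, 0]) cube([28, 28, 371]);
translate([711, 670, 0]) cube([28, 28, 371]);
translate([456, 432, 309]) cube([255, 28, 29]);
translate([456, 670, 309]) cube([255, 28, 29]);
translate([428, 460, 309]) cube([28, 210, 29]);
translate([711, 460, 309]) cube([28, 210, 29]);
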